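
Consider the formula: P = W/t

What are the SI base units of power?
Units of each symbol in P = W/t:
  W (work): kg·m²/s²
  t (time): s  → in the denominator, contributes 1/s

Multiplying the contributions: [kg·m²/s²] · [1/s]
Adding exponents of each base unit: kg: 1, m: 2, s: -3
SI base units of power: kg·m²/s³

Answer: kg·m²/s³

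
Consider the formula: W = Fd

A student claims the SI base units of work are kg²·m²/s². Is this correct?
Units of each symbol in W = Fd:
  F (force): kg·m/s²
  d (displacement): m

Multiplying the contributions: [kg·m/s²] · [m]
Adding exponents of each base unit: kg: 1, m: 2, s: -2
SI base units of work: kg·m²/s²

The claimed units kg²·m²/s² (exponents kg: 2, m: 2, s: -2) do not match the derived units kg·m²/s² (exponents kg: 1, m: 2, s: -2), so the claim is incorrect.

Answer: No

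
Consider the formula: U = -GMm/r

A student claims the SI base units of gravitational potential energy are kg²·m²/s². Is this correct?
Units of each symbol in U = -GMm/r:
  G (gravitational constant): m³/(kg·s²)
  M (mass): kg
  m (mass): kg
  r (distance): m  → in the denominator, contributes 1/m
  The minus sign does not affect the units.

Multiplying the contributions: [m³/(kg·s²)] · [kg] · [kg] · [1/m]
Adding exponents of each base unit: kg: 1, m: 2, s: -2
SI base units of gravitational potential energy: kg·m²/s²

The claimed units kg²·m²/s² (exponents kg: 2, m: 2, s: -2) do not match the derived units kg·m²/s² (exponents kg: 1, m: 2, s: -2), so the claim is incorrect.

Answer: No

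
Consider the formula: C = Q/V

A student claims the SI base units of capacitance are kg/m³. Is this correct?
Units of each symbol in C = Q/V:
  Q (charge, in coulombs): s·A
  V (voltage, in volts): kg·m²/(s³·A)  → in the denominator, contributes s³·A/(kg·m²)

Multiplying the contributions: [s·A] · [s³·A/(kg·m²)]
Adding exponents of each base unit: kg: -1, m: -2, s: 4, A: 2
SI base units of capacitance: s⁴·A²/(kg·m²)

The claimed units kg/m³ (exponents kg: 1, m: -3) do not match the derived units s⁴·A²/(kg·m²) (exponents kg: -1, m: -2, s: 4, A: 2), so the claim is incorrect.

Answer: No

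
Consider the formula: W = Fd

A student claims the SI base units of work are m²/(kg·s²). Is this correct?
Units of each symbol in W = Fd:
  F (force): kg·m/s²
  d (displacement): m

Multiplying the contributions: [kg·m/s²] · [m]
Adding exponents of each base unit: kg: 1, m: 2, s: -2
SI base units of work: kg·m²/s²

The claimed units m²/(kg·s²) (exponents kg: -1, m: 2, s: -2) do not match the derived units kg·m²/s² (exponents kg: 1, m: 2, s: -2), so the claim is incorrect.

Answer: No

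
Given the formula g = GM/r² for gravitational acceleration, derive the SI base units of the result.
Units of each symbol in g = GM/r²:
  G (gravitational constant): m³/(kg·s²)
  M (mass): kg
  r (distance): m  → to the power 2 in the denominator, contributes 1/m²

Multiplying the contributions: [m³/(kg·s²)] · [kg] · [1/m²]
Adding exponents of each base unit: m: 1, s: -2
SI base units of gravitational acceleration: m/s²

Answer: m/s²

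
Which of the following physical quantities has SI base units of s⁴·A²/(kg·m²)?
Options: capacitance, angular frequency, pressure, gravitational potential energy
Checking the SI base units of each option:
  capacitance (C = Q/V): s⁴·A²/(kg·m²)  ✓ matches
  angular frequency (ω = 2πf): 1/s  ✗
  pressure (P = F/A): kg/(m·s²)  ✗
  gravitational potential energy (U = -GMm/r): kg·m²/s²  ✗

Only capacitance has units s⁴·A²/(kg·m²).

Answer: capacitance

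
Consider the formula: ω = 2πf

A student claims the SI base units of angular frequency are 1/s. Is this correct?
Units of each symbol in ω = 2πf:
  f (frequency): 1/s
  The factor 2π is dimensionless.

Multiplying the contributions: [1/s]
Adding exponents of each base unit: s: -1
SI base units of angular frequency: 1/s

The claimed units 1/s match the derived units, so the claim is correct.

Answer: Yes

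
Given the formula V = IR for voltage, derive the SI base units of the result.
Units of each symbol in V = IR:
  I (current): A
  R (resistance, in ohms): kg·m²/(s³·A²)

Multiplying the contributions: [A] · [kg·m²/(s³·A²)]
Adding exponents of each base unit: kg: 1, m: 2, s: -3, A: -1
SI base units of voltage: kg·m²/(s³·A)

Answer: kg·m²/(s³·A)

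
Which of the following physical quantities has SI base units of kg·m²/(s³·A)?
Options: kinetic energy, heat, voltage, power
Checking the SI base units of each option:
  kinetic energy (E = ½mv²): kg·m²/s²  ✗
  heat (Q = mcΔT): kg·m²/s²  ✗
  voltage (V = IR): kg·m²/(s³·A)  ✓ matches
  power (P = W/t): kg·m²/s³  ✗

Only voltage has units kg·m²/(s³·A).

Answer: voltage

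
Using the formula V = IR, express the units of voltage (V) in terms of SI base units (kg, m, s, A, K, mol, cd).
Units of each symbol in V = IR:
  I (current): A
  R (resistance, in ohms): kg·m²/(s³·A²)

Multiplying the contributions: [A] · [kg·m²/(s³·A²)]
Adding exponents of each base unit: kg: 1, m: 2, s: -3, A: -1
SI base units of voltage: kg·m²/(s³·A)

Answer: kg·m²/(s³·A)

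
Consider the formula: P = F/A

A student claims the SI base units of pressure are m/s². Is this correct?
Units of each symbol in P = F/A:
  F (force): kg·m/s²
  A (area): m²  → in the denominator, contributes 1/m²

Multiplying the contributions: [kg·m/s²] · [1/m²]
Adding exponents of each base unit: kg: 1, m: -1, s: -2
SI base units of pressure: kg/(m·s²)

The claimed units m/s² (exponents m: 1, s: -2) do not match the derived units kg/(m·s²) (exponents kg: 1, m: -1, s: -2), so the claim is incorrect.

Answer: No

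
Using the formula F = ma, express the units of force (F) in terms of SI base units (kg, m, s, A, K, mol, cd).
Units of each symbol in F = ma:
  m (mass): kg
  a (acceleration): m/s²

Multiplying the contributions: [kg] · [m/s²]
Adding exponents of each base unit: kg: 1, m: 1, s: -2
SI base units of force: kg·m/s²

Answer: kg·m/s²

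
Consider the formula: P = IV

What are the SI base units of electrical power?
Units of each symbol in P = IV:
  I (current): A
  V (voltage, in volts): kg·m²/(s³·A)

Multiplying the contributions: [A] · [kg·m²/(s³·A)]
Adding exponents of each base unit: kg: 1, m: 2, s: -3
SI base units of electrical power: kg·m²/s³

Answer: kg·m²/s³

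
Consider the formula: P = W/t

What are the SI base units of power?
Units of each symbol in P = W/t:
  W (work): kg·m²/s²
  t (time): s  → in the denominator, contributes 1/s

Multiplying the contributions: [kg·m²/s²] · [1/s]
Adding exponents of each base unit: kg: 1, m: 2, s: -3
SI base units of power: kg·m²/s³

Answer: kg·m²/s³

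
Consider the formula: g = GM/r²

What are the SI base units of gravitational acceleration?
Units of each symbol in g = GM/r²:
  G (gravitational constant): m³/(kg·s²)
  M (mass): kg
  r (distance): m  → to the power 2 in the denominator, contributes 1/m²

Multiplying the contributions: [m³/(kg·s²)] · [kg] · [1/m²]
Adding exponents of each base unit: m: 1, s: -2
SI base units of gravitational acceleration: m/s²

Answer: m/s²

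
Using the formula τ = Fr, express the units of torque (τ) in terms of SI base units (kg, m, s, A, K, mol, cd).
Units of each symbol in τ = Fr:
  F (force): kg·m/s²
  r (lever arm): m

Multiplying the contributions: [kg·m/s²] · [m]
Adding exponents of each base unit: kg: 1, m: 2, s: -2
SI base units of torque: kg·m²/s²

Answer: kg·m²/s²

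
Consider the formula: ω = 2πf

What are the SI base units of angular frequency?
Units of each symbol in ω = 2πf:
  f (frequency): 1/s
  The factor 2π is dimensionless.

Multiplying the contributions: [1/s]
Adding exponents of each base unit: s: -1
SI base units of angular frequency: 1/s

Answer: 1/s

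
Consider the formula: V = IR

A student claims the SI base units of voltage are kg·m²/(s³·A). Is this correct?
Units of each symbol in V = IR:
  I (current): A
  R (resistance, in ohms): kg·m²/(s³·A²)

Multiplying the contributions: [A] · [kg·m²/(s³·A²)]
Adding exponents of each base unit: kg: 1, m: 2, s: -3, A: -1
SI base units of voltage: kg·m²/(s³·A)

The claimed units kg·m²/(s³·A) match the derived units, so the claim is correct.

Answer: Yes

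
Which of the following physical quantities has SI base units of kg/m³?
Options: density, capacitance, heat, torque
Checking the SI base units of each option:
  density (ρ = m/V): kg/m³  ✓ matches
  capacitance (C = Q/V): s⁴·A²/(kg·m²)  ✗
  heat (Q = mcΔT): kg·m²/s²  ✗
  torque (τ = Fr): kg·m²/s²  ✗

Only density has units kg/m³.

Answer: density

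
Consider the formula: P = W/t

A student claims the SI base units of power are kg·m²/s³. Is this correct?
Units of each symbol in P = W/t:
  W (work): kg·m²/s²
  t (time): s  → in the denominator, contributes 1/s

Multiplying the contributions: [kg·m²/s²] · [1/s]
Adding exponents of each base unit: kg: 1, m: 2, s: -3
SI base units of power: kg·m²/s³

The claimed units kg·m²/s³ match the derived units, so the claim is correct.

Answer: Yes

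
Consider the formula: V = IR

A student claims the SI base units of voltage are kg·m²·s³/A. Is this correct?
Units of each symbol in V = IR:
  I (current): A
  R (resistance, in ohms): kg·m²/(s³·A²)

Multiplying the contributions: [A] · [kg·m²/(s³·A²)]
Adding exponents of each base unit: kg: 1, m: 2, s: -3, A: -1
SI base units of voltage: kg·m²/(s³·A)

The claimed units kg·m²·s³/A (exponents kg: 1, m: 2, s: 3, A: -1) do not match the derived units kg·m²/(s³·A) (exponents kg: 1, m: 2, s: -3, A: -1), so the claim is incorrect.

Answer: No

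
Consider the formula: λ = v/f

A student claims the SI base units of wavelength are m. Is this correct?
Units of each symbol in λ = v/f:
  v (wave speed): m/s
  f (frequency): 1/s  → in the denominator, contributes s

Multiplying the contributions: [m/s] · [s]
Adding exponents of each base unit: m: 1
SI base units of wavelength: m

The claimed units m match the derived units, so the claim is correct.

Answer: Yes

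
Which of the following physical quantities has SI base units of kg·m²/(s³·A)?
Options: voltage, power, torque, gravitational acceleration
Checking the SI base units of each option:
  voltage (V = IR): kg·m²/(s³·A)  ✓ matches
  power (P = W/t): kg·m²/s³  ✗
  torque (τ = Fr): kg·m²/s²  ✗
  gravitational acceleration (g = GM/r²): m/s²  ✗

Only voltage has units kg·m²/(s³·A).

Answer: voltage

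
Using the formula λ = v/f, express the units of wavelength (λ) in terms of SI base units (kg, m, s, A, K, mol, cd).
Units of each symbol in λ = v/f:
  v (wave speed): m/s
  f (frequency): 1/s  → in the denominator, contributes s

Multiplying the contributions: [m/s] · [s]
Adding exponents of each base unit: m: 1
SI base units of wavelength: m

Answer: m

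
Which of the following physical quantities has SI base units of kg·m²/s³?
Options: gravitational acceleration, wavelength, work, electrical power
Checking the SI base units of each option:
  gravitational acceleration (g = GM/r²): m/s²  ✗
  wavelength (λ = v/f): m  ✗
  work (W = Fd): kg·m²/s²  ✗
  electrical power (P = IV): kg·m²/s³  ✓ matches

Only electrical power has units kg·m²/s³.

Answer: electrical power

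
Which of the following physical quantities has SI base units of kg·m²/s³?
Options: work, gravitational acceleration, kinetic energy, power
Checking the SI base units of each option:
  work (W = Fd): kg·m²/s²  ✗
  gravitational acceleration (g = GM/r²): m/s²  ✗
  kinetic energy (E = ½mv²): kg·m²/s²  ✗
  power (P = W/t): kg·m²/s³  ✓ matches

Only power has units kg·m²/s³.

Answer: power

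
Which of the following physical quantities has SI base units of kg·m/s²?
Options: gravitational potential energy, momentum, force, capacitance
Checking the SI base units of each option:
  gravitational potential energy (U = -GMm/r): kg·m²/s²  ✗
  momentum (p = mv): kg·m/s  ✗
  force (F = ma): kg·m/s²  ✓ matches
  capacitance (C = Q/V): s⁴·A²/(kg·m²)  ✗

Only force has units kg·m/s².

Answer: force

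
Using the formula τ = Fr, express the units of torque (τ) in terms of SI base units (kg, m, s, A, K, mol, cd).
Units of each symbol in τ = Fr:
  F (force): kg·m/s²
  r (lever arm): m

Multiplying the contributions: [kg·m/s²] · [m]
Adding exponents of each base unit: kg: 1, m: 2, s: -2
SI base units of torque: kg·m²/s²

Answer: kg·m²/s²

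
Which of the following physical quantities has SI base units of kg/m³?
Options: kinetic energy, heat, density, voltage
Checking the SI base units of each option:
  kinetic energy (E = ½mv²): kg·m²/s²  ✗
  heat (Q = mcΔT): kg·m²/s²  ✗
  density (ρ = m/V): kg/m³  ✓ matches
  voltage (V = IR): kg·m²/(s³·A)  ✗

Only density has units kg/m³.

Answer: density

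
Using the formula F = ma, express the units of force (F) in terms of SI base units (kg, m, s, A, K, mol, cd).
Units of each symbol in F = ma:
  m (mass): kg
  a (acceleration): m/s²

Multiplying the contributions: [kg] · [m/s²]
Adding exponents of each base unit: kg: 1, m: 1, s: -2
SI base units of force: kg·m/s²

Answer: kg·m/s²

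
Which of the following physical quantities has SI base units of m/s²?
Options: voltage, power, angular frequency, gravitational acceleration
Checking the SI base units of each option:
  voltage (V = IR): kg·m²/(s³·A)  ✗
  power (P = W/t): kg·m²/s³  ✗
  angular frequency (ω = 2πf): 1/s  ✗
  gravitational acceleration (g = GM/r²): m/s²  ✓ matches

Only gravitational acceleration has units m/s².

Answer: gravitational acceleration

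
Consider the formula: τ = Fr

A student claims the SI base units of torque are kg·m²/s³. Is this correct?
Units of each symbol in τ = Fr:
  F (force): kg·m/s²
  r (lever arm): m

Multiplying the contributions: [kg·m/s²] · [m]
Adding exponents of each base unit: kg: 1, m: 2, s: -2
SI base units of torque: kg·m²/s²

The claimed units kg·m²/s³ (exponents kg: 1, m: 2, s: -3) do not match the derived units kg·m²/s² (exponents kg: 1, m: 2, s: -2), so the claim is incorrect.

Answer: No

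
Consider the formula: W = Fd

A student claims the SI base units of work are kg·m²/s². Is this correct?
Units of each symbol in W = Fd:
  F (force): kg·m/s²
  d (displacement): m

Multiplying the contributions: [kg·m/s²] · [m]
Adding exponents of each base unit: kg: 1, m: 2, s: -2
SI base units of work: kg·m²/s²

The claimed units kg·m²/s² match the derived units, so the claim is correct.

Answer: Yes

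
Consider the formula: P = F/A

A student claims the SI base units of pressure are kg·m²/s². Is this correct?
Units of each symbol in P = F/A:
  F (force): kg·m/s²
  A (area): m²  → in the denominator, contributes 1/m²

Multiplying the contributions: [kg·m/s²] · [1/m²]
Adding exponents of each base unit: kg: 1, m: -1, s: -2
SI base units of pressure: kg/(m·s²)

The claimed units kg·m²/s² (exponents kg: 1, m: 2, s: -2) do not match the derived units kg/(m·s²) (exponents kg: 1, m: -1, s: -2), so the claim is incorrect.

Answer: No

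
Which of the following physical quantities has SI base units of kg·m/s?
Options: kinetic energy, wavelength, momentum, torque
Checking the SI base units of each option:
  kinetic energy (E = ½mv²): kg·m²/s²  ✗
  wavelength (λ = v/f): m  ✗
  momentum (p = mv): kg·m/s  ✓ matches
  torque (τ = Fr): kg·m²/s²  ✗

Only momentum has units kg·m/s.

Answer: momentum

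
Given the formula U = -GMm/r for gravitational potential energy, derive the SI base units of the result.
Units of each symbol in U = -GMm/r:
  G (gravitational constant): m³/(kg·s²)
  M (mass): kg
  m (mass): kg
  r (distance): m  → in the denominator, contributes 1/m
  The minus sign does not affect the units.

Multiplying the contributions: [m³/(kg·s²)] · [kg] · [kg] · [1/m]
Adding exponents of each base unit: kg: 1, m: 2, s: -2
SI base units of gravitational potential energy: kg·m²/s²

Answer: kg·m²/s²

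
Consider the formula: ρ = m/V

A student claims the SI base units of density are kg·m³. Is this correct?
Units of each symbol in ρ = m/V:
  m (mass): kg
  V (volume): m³  → in the denominator, contributes 1/m³

Multiplying the contributions: [kg] · [1/m³]
Adding exponents of each base unit: kg: 1, m: -3
SI base units of density: kg/m³

The claimed units kg·m³ (exponents kg: 1, m: 3) do not match the derived units kg/m³ (exponents kg: 1, m: -3), so the claim is incorrect.

Answer: No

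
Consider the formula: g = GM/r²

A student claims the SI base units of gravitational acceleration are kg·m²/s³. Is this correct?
Units of each symbol in g = GM/r²:
  G (gravitational constant): m³/(kg·s²)
  M (mass): kg
  r (distance): m  → to the power 2 in the denominator, contributes 1/m²

Multiplying the contributions: [m³/(kg·s²)] · [kg] · [1/m²]
Adding exponents of each base unit: m: 1, s: -2
SI base units of gravitational acceleration: m/s²

The claimed units kg·m²/s³ (exponents kg: 1, m: 2, s: -3) do not match the derived units m/s² (exponents m: 1, s: -2), so the claim is incorrect.

Answer: No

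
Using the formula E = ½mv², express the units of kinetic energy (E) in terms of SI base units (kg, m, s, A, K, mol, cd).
Units of each symbol in E = ½mv²:
  m (mass): kg
  v (speed): m/s  → to the power 2, contributes m²/s²
  The factor ½ is dimensionless.

Multiplying the contributions: [kg] · [m²/s²]
Adding exponents of each base unit: kg: 1, m: 2, s: -2
SI base units of kinetic energy: kg·m²/s²

Answer: kg·m²/s²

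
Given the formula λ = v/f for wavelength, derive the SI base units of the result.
Units of each symbol in λ = v/f:
  v (wave speed): m/s
  f (frequency): 1/s  → in the denominator, contributes s

Multiplying the contributions: [m/s] · [s]
Adding exponents of each base unit: m: 1
SI base units of wavelength: m

Answer: m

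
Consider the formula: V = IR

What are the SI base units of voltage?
Units of each symbol in V = IR:
  I (current): A
  R (resistance, in ohms): kg·m²/(s³·A²)

Multiplying the contributions: [A] · [kg·m²/(s³·A²)]
Adding exponents of each base unit: kg: 1, m: 2, s: -3, A: -1
SI base units of voltage: kg·m²/(s³·A)

Answer: kg·m²/(s³·A)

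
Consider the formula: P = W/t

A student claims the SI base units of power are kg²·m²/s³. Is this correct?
Units of each symbol in P = W/t:
  W (work): kg·m²/s²
  t (time): s  → in the denominator, contributes 1/s

Multiplying the contributions: [kg·m²/s²] · [1/s]
Adding exponents of each base unit: kg: 1, m: 2, s: -3
SI base units of power: kg·m²/s³

The claimed units kg²·m²/s³ (exponents kg: 2, m: 2, s: -3) do not match the derived units kg·m²/s³ (exponents kg: 1, m: 2, s: -3), so the claim is incorrect.

Answer: No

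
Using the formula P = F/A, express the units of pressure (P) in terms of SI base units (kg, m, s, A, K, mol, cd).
Units of each symbol in P = F/A:
  F (force): kg·m/s²
  A (area): m²  → in the denominator, contributes 1/m²

Multiplying the contributions: [kg·m/s²] · [1/m²]
Adding exponents of each base unit: kg: 1, m: -1, s: -2
SI base units of pressure: kg/(m·s²)

Answer: kg/(m·s²)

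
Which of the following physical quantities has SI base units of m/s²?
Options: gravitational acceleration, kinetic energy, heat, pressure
Checking the SI base units of each option:
  gravitational acceleration (g = GM/r²): m/s²  ✓ matches
  kinetic energy (E = ½mv²): kg·m²/s²  ✗
  heat (Q = mcΔT): kg·m²/s²  ✗
  pressure (P = F/A): kg/(m·s²)  ✗

Only gravitational acceleration has units m/s².

Answer: gravitational acceleration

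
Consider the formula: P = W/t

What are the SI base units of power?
Units of each symbol in P = W/t:
  W (work): kg·m²/s²
  t (time): s  → in the denominator, contributes 1/s

Multiplying the contributions: [kg·m²/s²] · [1/s]
Adding exponents of each base unit: kg: 1, m: 2, s: -3
SI base units of power: kg·m²/s³

Answer: kg·m²/s³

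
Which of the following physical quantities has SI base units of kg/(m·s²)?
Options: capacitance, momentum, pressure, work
Checking the SI base units of each option:
  capacitance (C = Q/V): s⁴·A²/(kg·m²)  ✗
  momentum (p = mv): kg·m/s  ✗
  pressure (P = F/A): kg/(m·s²)  ✓ matches
  work (W = Fd): kg·m²/s²  ✗

Only pressure has units kg/(m·s²).

Answer: pressure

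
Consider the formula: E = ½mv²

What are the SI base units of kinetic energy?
Units of each symbol in E = ½mv²:
  m (mass): kg
  v (speed): m/s  → to the power 2, contributes m²/s²
  The factor ½ is dimensionless.

Multiplying the contributions: [kg] · [m²/s²]
Adding exponents of each base unit: kg: 1, m: 2, s: -2
SI base units of kinetic energy: kg·m²/s²

Answer: kg·m²/s²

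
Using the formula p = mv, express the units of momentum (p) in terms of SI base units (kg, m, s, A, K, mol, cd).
Units of each symbol in p = mv:
  m (mass): kg
  v (velocity): m/s

Multiplying the contributions: [kg] · [m/s]
Adding exponents of each base unit: kg: 1, m: 1, s: -1
SI base units of momentum: kg·m/s

Answer: kg·m/s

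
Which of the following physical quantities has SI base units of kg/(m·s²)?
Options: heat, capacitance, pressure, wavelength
Checking the SI base units of each option:
  heat (Q = mcΔT): kg·m²/s²  ✗
  capacitance (C = Q/V): s⁴·A²/(kg·m²)  ✗
  pressure (P = F/A): kg/(m·s²)  ✓ matches
  wavelength (λ = v/f): m  ✗

Only pressure has units kg/(m·s²).

Answer: pressure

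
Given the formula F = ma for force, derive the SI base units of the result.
Units of each symbol in F = ma:
  m (mass): kg
  a (acceleration): m/s²

Multiplying the contributions: [kg] · [m/s²]
Adding exponents of each base unit: kg: 1, m: 1, s: -2
SI base units of force: kg·m/s²

Answer: kg·m/s²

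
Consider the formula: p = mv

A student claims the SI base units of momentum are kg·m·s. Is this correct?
Units of each symbol in p = mv:
  m (mass): kg
  v (velocity): m/s

Multiplying the contributions: [kg] · [m/s]
Adding exponents of each base unit: kg: 1, m: 1, s: -1
SI base units of momentum: kg·m/s

The claimed units kg·m·s (exponents kg: 1, m: 1, s: 1) do not match the derived units kg·m/s (exponents kg: 1, m: 1, s: -1), so the claim is incorrect.

Answer: No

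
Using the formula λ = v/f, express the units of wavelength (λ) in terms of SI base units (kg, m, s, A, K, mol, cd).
Units of each symbol in λ = v/f:
  v (wave speed): m/s
  f (frequency): 1/s  → in the denominator, contributes s

Multiplying the contributions: [m/s] · [s]
Adding exponents of each base unit: m: 1
SI base units of wavelength: m

Answer: m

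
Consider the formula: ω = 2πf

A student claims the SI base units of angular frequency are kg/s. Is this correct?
Units of each symbol in ω = 2πf:
  f (frequency): 1/s
  The factor 2π is dimensionless.

Multiplying the contributions: [1/s]
Adding exponents of each base unit: s: -1
SI base units of angular frequency: 1/s

The claimed units kg/s (exponents kg: 1, s: -1) do not match the derived units 1/s (exponents s: -1), so the claim is incorrect.

Answer: No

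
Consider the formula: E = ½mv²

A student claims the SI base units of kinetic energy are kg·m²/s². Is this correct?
Units of each symbol in E = ½mv²:
  m (mass): kg
  v (speed): m/s  → to the power 2, contributes m²/s²
  The factor ½ is dimensionless.

Multiplying the contributions: [kg] · [m²/s²]
Adding exponents of each base unit: kg: 1, m: 2, s: -2
SI base units of kinetic energy: kg·m²/s²

The claimed units kg·m²/s² match the derived units, so the claim is correct.

Answer: Yes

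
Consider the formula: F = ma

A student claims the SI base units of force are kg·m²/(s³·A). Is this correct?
Units of each symbol in F = ma:
  m (mass): kg
  a (acceleration): m/s²

Multiplying the contributions: [kg] · [m/s²]
Adding exponents of each base unit: kg: 1, m: 1, s: -2
SI base units of force: kg·m/s²

The claimed units kg·m²/(s³·A) (exponents kg: 1, m: 2, s: -3, A: -1) do not match the derived units kg·m/s² (exponents kg: 1, m: 1, s: -2), so the claim is incorrect.

Answer: No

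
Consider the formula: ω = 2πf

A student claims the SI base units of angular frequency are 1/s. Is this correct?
Units of each symbol in ω = 2πf:
  f (frequency): 1/s
  The factor 2π is dimensionless.

Multiplying the contributions: [1/s]
Adding exponents of each base unit: s: -1
SI base units of angular frequency: 1/s

The claimed units 1/s match the derived units, so the claim is correct.

Answer: Yes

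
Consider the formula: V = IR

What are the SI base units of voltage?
Units of each symbol in V = IR:
  I (current): A
  R (resistance, in ohms): kg·m²/(s³·A²)

Multiplying the contributions: [A] · [kg·m²/(s³·A²)]
Adding exponents of each base unit: kg: 1, m: 2, s: -3, A: -1
SI base units of voltage: kg·m²/(s³·A)

Answer: kg·m²/(s³·A)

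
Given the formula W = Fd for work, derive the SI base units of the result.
Units of each symbol in W = Fd:
  F (force): kg·m/s²
  d (displacement): m

Multiplying the contributions: [kg·m/s²] · [m]
Adding exponents of each base unit: kg: 1, m: 2, s: -2
SI base units of work: kg·m²/s²

Answer: kg·m²/s²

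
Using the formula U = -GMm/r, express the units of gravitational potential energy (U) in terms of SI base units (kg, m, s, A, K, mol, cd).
Units of each symbol in U = -GMm/r:
  G (gravitational constant): m³/(kg·s²)
  M (mass): kg
  m (mass): kg
  r (distance): m  → in the denominator, contributes 1/m
  The minus sign does not affect the units.

Multiplying the contributions: [m³/(kg·s²)] · [kg] · [kg] · [1/m]
Adding exponents of each base unit: kg: 1, m: 2, s: -2
SI base units of gravitational potential energy: kg·m²/s²

Answer: kg·m²/s²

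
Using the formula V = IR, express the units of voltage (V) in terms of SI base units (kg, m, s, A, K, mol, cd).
Units of each symbol in V = IR:
  I (current): A
  R (resistance, in ohms): kg·m²/(s³·A²)

Multiplying the contributions: [A] · [kg·m²/(s³·A²)]
Adding exponents of each base unit: kg: 1, m: 2, s: -3, A: -1
SI base units of voltage: kg·m²/(s³·A)

Answer: kg·m²/(s³·A)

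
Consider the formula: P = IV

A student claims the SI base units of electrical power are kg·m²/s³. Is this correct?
Units of each symbol in P = IV:
  I (current): A
  V (voltage, in volts): kg·m²/(s³·A)

Multiplying the contributions: [A] · [kg·m²/(s³·A)]
Adding exponents of each base unit: kg: 1, m: 2, s: -3
SI base units of electrical power: kg·m²/s³

The claimed units kg·m²/s³ match the derived units, so the claim is correct.

Answer: Yes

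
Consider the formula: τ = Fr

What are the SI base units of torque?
Units of each symbol in τ = Fr:
  F (force): kg·m/s²
  r (lever arm): m

Multiplying the contributions: [kg·m/s²] · [m]
Adding exponents of each base unit: kg: 1, m: 2, s: -2
SI base units of torque: kg·m²/s²

Answer: kg·m²/s²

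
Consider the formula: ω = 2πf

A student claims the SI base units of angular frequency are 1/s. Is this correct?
Units of each symbol in ω = 2πf:
  f (frequency): 1/s
  The factor 2π is dimensionless.

Multiplying the contributions: [1/s]
Adding exponents of each base unit: s: -1
SI base units of angular frequency: 1/s

The claimed units 1/s match the derived units, so the claim is correct.

Answer: Yes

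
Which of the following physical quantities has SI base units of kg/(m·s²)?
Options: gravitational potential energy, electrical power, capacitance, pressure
Checking the SI base units of each option:
  gravitational potential energy (U = -GMm/r): kg·m²/s²  ✗
  electrical power (P = IV): kg·m²/s³  ✗
  capacitance (C = Q/V): s⁴·A²/(kg·m²)  ✗
  pressure (P = F/A): kg/(m·s²)  ✓ matches

Only pressure has units kg/(m·s²).

Answer: pressure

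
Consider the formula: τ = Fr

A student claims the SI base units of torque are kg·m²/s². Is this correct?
Units of each symbol in τ = Fr:
  F (force): kg·m/s²
  r (lever arm): m

Multiplying the contributions: [kg·m/s²] · [m]
Adding exponents of each base unit: kg: 1, m: 2, s: -2
SI base units of torque: kg·m²/s²

The claimed units kg·m²/s² match the derived units, so the claim is correct.

Answer: Yes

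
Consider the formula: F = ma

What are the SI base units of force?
Units of each symbol in F = ma:
  m (mass): kg
  a (acceleration): m/s²

Multiplying the contributions: [kg] · [m/s²]
Adding exponents of each base unit: kg: 1, m: 1, s: -2
SI base units of force: kg·m/s²

Answer: kg·m/s²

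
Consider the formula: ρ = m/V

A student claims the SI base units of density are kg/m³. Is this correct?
Units of each symbol in ρ = m/V:
  m (mass): kg
  V (volume): m³  → in the denominator, contributes 1/m³

Multiplying the contributions: [kg] · [1/m³]
Adding exponents of each base unit: kg: 1, m: -3
SI base units of density: kg/m³

The claimed units kg/m³ match the derived units, so the claim is correct.

Answer: Yes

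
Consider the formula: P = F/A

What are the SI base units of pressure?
Units of each symbol in P = F/A:
  F (force): kg·m/s²
  A (area): m²  → in the denominator, contributes 1/m²

Multiplying the contributions: [kg·m/s²] · [1/m²]
Adding exponents of each base unit: kg: 1, m: -1, s: -2
SI base units of pressure: kg/(m·s²)

Answer: kg/(m·s²)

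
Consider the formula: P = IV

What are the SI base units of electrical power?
Units of each symbol in P = IV:
  I (current): A
  V (voltage, in volts): kg·m²/(s³·A)

Multiplying the contributions: [A] · [kg·m²/(s³·A)]
Adding exponents of each base unit: kg: 1, m: 2, s: -3
SI base units of electrical power: kg·m²/s³

Answer: kg·m²/s³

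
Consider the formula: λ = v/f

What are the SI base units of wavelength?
Units of each symbol in λ = v/f:
  v (wave speed): m/s
  f (frequency): 1/s  → in the denominator, contributes s

Multiplying the contributions: [m/s] · [s]
Adding exponents of each base unit: m: 1
SI base units of wavelength: m

Answer: m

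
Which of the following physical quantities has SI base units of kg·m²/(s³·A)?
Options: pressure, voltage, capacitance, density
Checking the SI base units of each option:
  pressure (P = F/A): kg/(m·s²)  ✗
  voltage (V = IR): kg·m²/(s³·A)  ✓ matches
  capacitance (C = Q/V): s⁴·A²/(kg·m²)  ✗
  density (ρ = m/V): kg/m³  ✗

Only voltage has units kg·m²/(s³·A).

Answer: voltage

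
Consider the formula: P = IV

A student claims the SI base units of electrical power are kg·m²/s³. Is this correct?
Units of each symbol in P = IV:
  I (current): A
  V (voltage, in volts): kg·m²/(s³·A)

Multiplying the contributions: [A] · [kg·m²/(s³·A)]
Adding exponents of each base unit: kg: 1, m: 2, s: -3
SI base units of electrical power: kg·m²/s³

The claimed units kg·m²/s³ match the derived units, so the claim is correct.

Answer: Yes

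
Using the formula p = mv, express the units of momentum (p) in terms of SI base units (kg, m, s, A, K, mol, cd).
Units of each symbol in p = mv:
  m (mass): kg
  v (velocity): m/s

Multiplying the contributions: [kg] · [m/s]
Adding exponents of each base unit: kg: 1, m: 1, s: -1
SI base units of momentum: kg·m/s

Answer: kg·m/s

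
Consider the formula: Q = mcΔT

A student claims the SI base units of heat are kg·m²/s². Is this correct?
Units of each symbol in Q = mcΔT:
  m (mass): kg
  c (specific heat capacity, in J/(kg·K)): m²/(s²·K)
  ΔT (temperature change): K

Multiplying the contributions: [kg] · [m²/(s²·K)] · [K]
Adding exponents of each base unit: kg: 1, m: 2, s: -2
SI base units of heat: kg·m²/s²

The claimed units kg·m²/s² match the derived units, so the claim is correct.

Answer: Yes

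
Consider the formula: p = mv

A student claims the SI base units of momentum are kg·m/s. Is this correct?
Units of each symbol in p = mv:
  m (mass): kg
  v (velocity): m/s

Multiplying the contributions: [kg] · [m/s]
Adding exponents of each base unit: kg: 1, m: 1, s: -1
SI base units of momentum: kg·m/s

The claimed units kg·m/s match the derived units, so the claim is correct.

Answer: Yes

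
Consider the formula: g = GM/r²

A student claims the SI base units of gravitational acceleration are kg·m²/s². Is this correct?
Units of each symbol in g = GM/r²:
  G (gravitational constant): m³/(kg·s²)
  M (mass): kg
  r (distance): m  → to the power 2 in the denominator, contributes 1/m²

Multiplying the contributions: [m³/(kg·s²)] · [kg] · [1/m²]
Adding exponents of each base unit: m: 1, s: -2
SI base units of gravitational acceleration: m/s²

The claimed units kg·m²/s² (exponents kg: 1, m: 2, s: -2) do not match the derived units m/s² (exponents m: 1, s: -2), so the claim is incorrect.

Answer: No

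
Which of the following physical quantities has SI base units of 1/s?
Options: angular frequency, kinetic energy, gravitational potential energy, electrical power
Checking the SI base units of each option:
  angular frequency (ω = 2πf): 1/s  ✓ matches
  kinetic energy (E = ½mv²): kg·m²/s²  ✗
  gravitational potential energy (U = -GMm/r): kg·m²/s²  ✗
  electrical power (P = IV): kg·m²/s³  ✗

Only angular frequency has units 1/s.

Answer: angular frequency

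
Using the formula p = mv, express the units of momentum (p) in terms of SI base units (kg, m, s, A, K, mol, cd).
Units of each symbol in p = mv:
  m (mass): kg
  v (velocity): m/s

Multiplying the contributions: [kg] · [m/s]
Adding exponents of each base unit: kg: 1, m: 1, s: -1
SI base units of momentum: kg·m/s

Answer: kg·m/s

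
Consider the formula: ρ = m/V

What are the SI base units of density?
Units of each symbol in ρ = m/V:
  m (mass): kg
  V (volume): m³  → in the denominator, contributes 1/m³

Multiplying the contributions: [kg] · [1/m³]
Adding exponents of each base unit: kg: 1, m: -3
SI base units of density: kg/m³

Answer: kg/m³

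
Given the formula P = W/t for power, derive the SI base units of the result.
Units of each symbol in P = W/t:
  W (work): kg·m²/s²
  t (time): s  → in the denominator, contributes 1/s

Multiplying the contributions: [kg·m²/s²] · [1/s]
Adding exponents of each base unit: kg: 1, m: 2, s: -3
SI base units of power: kg·m²/s³

Answer: kg·m²/s³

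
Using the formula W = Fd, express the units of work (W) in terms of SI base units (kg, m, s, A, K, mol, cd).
Units of each symbol in W = Fd:
  F (force): kg·m/s²
  d (displacement): m

Multiplying the contributions: [kg·m/s²] · [m]
Adding exponents of each base unit: kg: 1, m: 2, s: -2
SI base units of work: kg·m²/s²

Answer: kg·m²/s²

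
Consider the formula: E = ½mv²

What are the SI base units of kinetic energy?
Units of each symbol in E = ½mv²:
  m (mass): kg
  v (speed): m/s  → to the power 2, contributes m²/s²
  The factor ½ is dimensionless.

Multiplying the contributions: [kg] · [m²/s²]
Adding exponents of each base unit: kg: 1, m: 2, s: -2
SI base units of kinetic energy: kg·m²/s²

Answer: kg·m²/s²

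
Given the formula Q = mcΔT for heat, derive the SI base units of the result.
Units of each symbol in Q = mcΔT:
  m (mass): kg
  c (specific heat capacity, in J/(kg·K)): m²/(s²·K)
  ΔT (temperature change): K

Multiplying the contributions: [kg] · [m²/(s²·K)] · [K]
Adding exponents of each base unit: kg: 1, m: 2, s: -2
SI base units of heat: kg·m²/s²

Answer: kg·m²/s²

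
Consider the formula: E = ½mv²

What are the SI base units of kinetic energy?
Units of each symbol in E = ½mv²:
  m (mass): kg
  v (speed): m/s  → to the power 2, contributes m²/s²
  The factor ½ is dimensionless.

Multiplying the contributions: [kg] · [m²/s²]
Adding exponents of each base unit: kg: 1, m: 2, s: -2
SI base units of kinetic energy: kg·m²/s²

Answer: kg·m²/s²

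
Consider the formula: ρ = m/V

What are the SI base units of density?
Units of each symbol in ρ = m/V:
  m (mass): kg
  V (volume): m³  → in the denominator, contributes 1/m³

Multiplying the contributions: [kg] · [1/m³]
Adding exponents of each base unit: kg: 1, m: -3
SI base units of density: kg/m³

Answer: kg/m³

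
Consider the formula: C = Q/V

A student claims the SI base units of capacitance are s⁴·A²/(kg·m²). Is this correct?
Units of each symbol in C = Q/V:
  Q (charge, in coulombs): s·A
  V (voltage, in volts): kg·m²/(s³·A)  → in the denominator, contributes s³·A/(kg·m²)

Multiplying the contributions: [s·A] · [s³·A/(kg·m²)]
Adding exponents of each base unit: kg: -1, m: -2, s: 4, A: 2
SI base units of capacitance: s⁴·A²/(kg·m²)

The claimed units s⁴·A²/(kg·m²) match the derived units, so the claim is correct.

Answer: Yes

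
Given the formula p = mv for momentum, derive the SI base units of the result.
Units of each symbol in p = mv:
  m (mass): kg
  v (velocity): m/s

Multiplying the contributions: [kg] · [m/s]
Adding exponents of each base unit: kg: 1, m: 1, s: -1
SI base units of momentum: kg·m/s

Answer: kg·m/s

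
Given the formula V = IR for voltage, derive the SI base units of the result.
Units of each symbol in V = IR:
  I (current): A
  R (resistance, in ohms): kg·m²/(s³·A²)

Multiplying the contributions: [A] · [kg·m²/(s³·A²)]
Adding exponents of each base unit: kg: 1, m: 2, s: -3, A: -1
SI base units of voltage: kg·m²/(s³·A)

Answer: kg·m²/(s³·A)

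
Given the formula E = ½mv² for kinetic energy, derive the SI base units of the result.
Units of each symbol in E = ½mv²:
  m (mass): kg
  v (speed): m/s  → to the power 2, contributes m²/s²
  The factor ½ is dimensionless.

Multiplying the contributions: [kg] · [m²/s²]
Adding exponents of each base unit: kg: 1, m: 2, s: -2
SI base units of kinetic energy: kg·m²/s²

Answer: kg·m²/s²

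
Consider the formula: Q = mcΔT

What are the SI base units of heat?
Units of each symbol in Q = mcΔT:
  m (mass): kg
  c (specific heat capacity, in J/(kg·K)): m²/(s²·K)
  ΔT (temperature change): K

Multiplying the contributions: [kg] · [m²/(s²·K)] · [K]
Adding exponents of each base unit: kg: 1, m: 2, s: -2
SI base units of heat: kg·m²/s²

Answer: kg·m²/s²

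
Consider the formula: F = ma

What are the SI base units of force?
Units of each symbol in F = ma:
  m (mass): kg
  a (acceleration): m/s²

Multiplying the contributions: [kg] · [m/s²]
Adding exponents of each base unit: kg: 1, m: 1, s: -2
SI base units of force: kg·m/s²

Answer: kg·m/s²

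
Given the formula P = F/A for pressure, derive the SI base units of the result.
Units of each symbol in P = F/A:
  F (force): kg·m/s²
  A (area): m²  → in the denominator, contributes 1/m²

Multiplying the contributions: [kg·m/s²] · [1/m²]
Adding exponents of each base unit: kg: 1, m: -1, s: -2
SI base units of pressure: kg/(m·s²)

Answer: kg/(m·s²)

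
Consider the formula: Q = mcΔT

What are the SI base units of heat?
Units of each symbol in Q = mcΔT:
  m (mass): kg
  c (specific heat capacity, in J/(kg·K)): m²/(s²·K)
  ΔT (temperature change): K

Multiplying the contributions: [kg] · [m²/(s²·K)] · [K]
Adding exponents of each base unit: kg: 1, m: 2, s: -2
SI base units of heat: kg·m²/s²

Answer: kg·m²/s²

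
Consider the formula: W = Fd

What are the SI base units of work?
Units of each symbol in W = Fd:
  F (force): kg·m/s²
  d (displacement): m

Multiplying the contributions: [kg·m/s²] · [m]
Adding exponents of each base unit: kg: 1, m: 2, s: -2
SI base units of work: kg·m²/s²

Answer: kg·m²/s²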